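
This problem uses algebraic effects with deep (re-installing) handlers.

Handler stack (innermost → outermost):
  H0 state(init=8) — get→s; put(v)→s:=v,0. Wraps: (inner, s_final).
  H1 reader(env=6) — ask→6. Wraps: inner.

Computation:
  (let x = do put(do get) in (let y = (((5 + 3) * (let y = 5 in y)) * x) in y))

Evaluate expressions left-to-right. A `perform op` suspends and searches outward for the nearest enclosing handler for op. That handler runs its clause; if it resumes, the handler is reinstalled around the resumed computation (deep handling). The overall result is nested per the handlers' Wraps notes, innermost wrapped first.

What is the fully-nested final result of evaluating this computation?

Answer: (0, 8)

Working:
get @ H0 ⇒ 8
put(8) @ H0 ⇒ s:=8
H0 returns (0, 8)
H1 returns (0, 8)
= (0, 8)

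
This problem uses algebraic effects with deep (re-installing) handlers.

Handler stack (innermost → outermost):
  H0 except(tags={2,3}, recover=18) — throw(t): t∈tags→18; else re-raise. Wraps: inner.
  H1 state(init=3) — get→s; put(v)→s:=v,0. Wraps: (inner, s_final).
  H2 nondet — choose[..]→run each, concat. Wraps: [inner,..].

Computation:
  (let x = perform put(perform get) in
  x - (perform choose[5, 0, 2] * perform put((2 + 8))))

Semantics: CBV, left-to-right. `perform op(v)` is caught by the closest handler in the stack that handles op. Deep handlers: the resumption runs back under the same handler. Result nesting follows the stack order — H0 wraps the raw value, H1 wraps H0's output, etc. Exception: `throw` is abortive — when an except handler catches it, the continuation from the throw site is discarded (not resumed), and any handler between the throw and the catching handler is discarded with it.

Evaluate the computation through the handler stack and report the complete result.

Evaluation trace:
get @ H1 ⇒ 3
put(3) @ H1 ⇒ s:=3
choose[5, 0, 2] @ H2
  branch[0] choose=5:
    put(10) @ H1 ⇒ s:=10
    H0 returns 0
    H1 returns (0, 10)
    H2 returns [(0, 10)]
  branch[1] choose=0:
    put(10) @ H1 ⇒ s:=10
    H0 returns 0
    H1 returns (0, 10)
    H2 returns [(0, 10)]
  branch[2] choose=2:
    put(10) @ H1 ⇒ s:=10
    H0 returns 0
    H1 returns (0, 10)
    H2 returns [(0, 10)]
= [(0, 10), (0, 10), (0, 10)]

Answer: [(0, 10), (0, 10), (0, 10)]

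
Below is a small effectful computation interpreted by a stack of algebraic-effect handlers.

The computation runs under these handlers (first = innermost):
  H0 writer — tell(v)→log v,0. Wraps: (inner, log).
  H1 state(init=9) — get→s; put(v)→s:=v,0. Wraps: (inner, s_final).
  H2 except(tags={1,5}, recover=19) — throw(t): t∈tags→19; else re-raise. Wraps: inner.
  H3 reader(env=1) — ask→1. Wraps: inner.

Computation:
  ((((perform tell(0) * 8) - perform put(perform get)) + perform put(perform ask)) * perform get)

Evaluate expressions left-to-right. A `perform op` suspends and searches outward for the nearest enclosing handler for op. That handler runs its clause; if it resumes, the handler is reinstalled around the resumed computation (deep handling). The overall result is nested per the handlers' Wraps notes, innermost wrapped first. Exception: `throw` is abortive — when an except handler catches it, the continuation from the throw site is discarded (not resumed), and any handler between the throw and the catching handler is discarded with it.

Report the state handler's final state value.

Answer: 1

Evaluation trace:
tell(0) @ H0 ⇒ log+=0
get @ H1 ⇒ 9
put(9) @ H1 ⇒ s:=9
ask @ H3 ⇒ 1
put(1) @ H1 ⇒ s:=1
get @ H1 ⇒ 1
H0 returns (0, (0))
H1 returns ((0, (0)), 1)
H2 returns ((0, (0)), 1)
H3 returns ((0, (0)), 1)
= ((0, (0)), 1)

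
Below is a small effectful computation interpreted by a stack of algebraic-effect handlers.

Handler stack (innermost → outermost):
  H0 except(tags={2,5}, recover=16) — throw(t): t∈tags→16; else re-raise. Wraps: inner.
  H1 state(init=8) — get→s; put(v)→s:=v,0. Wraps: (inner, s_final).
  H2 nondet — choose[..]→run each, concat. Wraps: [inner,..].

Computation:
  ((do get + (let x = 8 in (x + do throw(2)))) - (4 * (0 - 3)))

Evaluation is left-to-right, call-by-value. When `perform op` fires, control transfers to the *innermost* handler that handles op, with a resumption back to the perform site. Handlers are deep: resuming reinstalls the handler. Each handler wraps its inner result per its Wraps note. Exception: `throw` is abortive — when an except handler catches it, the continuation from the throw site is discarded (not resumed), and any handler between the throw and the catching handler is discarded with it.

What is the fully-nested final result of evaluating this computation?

Answer: [(16, 8)]

Step-by-step:
get @ H1 ⇒ 8
throw(2) @ H0 caught ⇒ 16
H1 returns (16, 8)
H2 returns [(16, 8)]
= [(16, 8)]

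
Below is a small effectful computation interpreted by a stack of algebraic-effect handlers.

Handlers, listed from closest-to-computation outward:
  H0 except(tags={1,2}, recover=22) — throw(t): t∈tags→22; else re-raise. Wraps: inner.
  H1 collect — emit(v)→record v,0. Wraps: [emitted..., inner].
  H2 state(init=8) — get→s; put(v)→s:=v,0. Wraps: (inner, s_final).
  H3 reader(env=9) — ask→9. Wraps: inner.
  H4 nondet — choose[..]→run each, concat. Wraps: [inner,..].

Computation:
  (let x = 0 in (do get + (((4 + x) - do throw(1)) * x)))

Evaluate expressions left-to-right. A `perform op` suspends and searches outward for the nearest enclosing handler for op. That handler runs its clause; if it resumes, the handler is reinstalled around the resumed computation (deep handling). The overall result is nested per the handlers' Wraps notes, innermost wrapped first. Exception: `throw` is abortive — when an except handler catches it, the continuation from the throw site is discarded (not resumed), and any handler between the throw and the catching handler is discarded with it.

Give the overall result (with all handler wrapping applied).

Answer: [([22], 8)]

Step-by-step:
get @ H2 ⇒ 8
throw(1) @ H0 caught ⇒ 22
H1 returns [22]
H2 returns ([22], 8)
H3 returns ([22], 8)
H4 returns [([22], 8)]
= [([22], 8)]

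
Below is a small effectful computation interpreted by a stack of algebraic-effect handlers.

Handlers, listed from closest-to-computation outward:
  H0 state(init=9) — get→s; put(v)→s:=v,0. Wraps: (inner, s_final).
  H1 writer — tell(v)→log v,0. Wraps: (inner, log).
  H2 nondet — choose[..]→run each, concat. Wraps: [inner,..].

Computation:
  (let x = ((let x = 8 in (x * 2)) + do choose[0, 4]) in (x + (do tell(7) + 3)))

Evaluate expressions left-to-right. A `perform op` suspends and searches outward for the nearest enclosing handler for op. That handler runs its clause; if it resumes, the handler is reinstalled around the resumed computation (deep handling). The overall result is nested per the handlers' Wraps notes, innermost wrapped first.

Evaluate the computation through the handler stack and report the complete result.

Step-by-step:
choose[0, 4] @ H2
  branch[0] choose=0:
    tell(7) @ H1 ⇒ log+=7
    H0 returns (19, 9)
    H1 returns ((19, 9), (7))
    H2 returns [((19, 9), (7))]
  branch[1] choose=4:
    tell(7) @ H1 ⇒ log+=7
    H0 returns (23, 9)
    H1 returns ((23, 9), (7))
    H2 returns [((23, 9), (7))]
= [((19, 9), (7)), ((23, 9), (7))]

Answer: [((19, 9), (7)), ((23, 9), (7))]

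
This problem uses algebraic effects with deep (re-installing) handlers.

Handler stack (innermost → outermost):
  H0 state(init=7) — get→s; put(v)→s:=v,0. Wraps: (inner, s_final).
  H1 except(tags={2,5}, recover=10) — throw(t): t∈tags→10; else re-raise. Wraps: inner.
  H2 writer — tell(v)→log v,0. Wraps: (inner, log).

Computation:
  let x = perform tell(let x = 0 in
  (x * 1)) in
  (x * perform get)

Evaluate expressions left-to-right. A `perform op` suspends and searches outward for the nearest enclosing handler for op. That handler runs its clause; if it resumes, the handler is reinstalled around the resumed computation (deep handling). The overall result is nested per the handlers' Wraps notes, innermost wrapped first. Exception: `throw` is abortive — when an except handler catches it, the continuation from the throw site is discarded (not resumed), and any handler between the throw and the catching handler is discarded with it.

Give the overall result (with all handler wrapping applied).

Answer: ((0, 7), (0))

Evaluation trace:
tell(0) @ H2 ⇒ log+=0
get @ H0 ⇒ 7
H0 returns (0, 7)
H1 returns (0, 7)
H2 returns ((0, 7), (0))
= ((0, 7), (0))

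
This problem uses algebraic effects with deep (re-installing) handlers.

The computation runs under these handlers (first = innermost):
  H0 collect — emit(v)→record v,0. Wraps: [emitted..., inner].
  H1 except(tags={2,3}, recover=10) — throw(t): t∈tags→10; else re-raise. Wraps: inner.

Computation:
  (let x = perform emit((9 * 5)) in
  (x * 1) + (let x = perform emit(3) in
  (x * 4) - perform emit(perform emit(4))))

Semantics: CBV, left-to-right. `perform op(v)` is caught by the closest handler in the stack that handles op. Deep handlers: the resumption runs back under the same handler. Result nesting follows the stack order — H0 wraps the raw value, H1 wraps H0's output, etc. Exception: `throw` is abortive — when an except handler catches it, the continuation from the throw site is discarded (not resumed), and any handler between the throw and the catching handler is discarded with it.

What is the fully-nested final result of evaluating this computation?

Answer: [45, 3, 4, 0, 0]

Working:
emit(45) @ H0 ⇒ out+=45
emit(3) @ H0 ⇒ out+=3
emit(4) @ H0 ⇒ out+=4
emit(0) @ H0 ⇒ out+=0
H0 returns [45, 3, 4, 0, 0]
H1 returns [45, 3, 4, 0, 0]
= [45, 3, 4, 0, 0]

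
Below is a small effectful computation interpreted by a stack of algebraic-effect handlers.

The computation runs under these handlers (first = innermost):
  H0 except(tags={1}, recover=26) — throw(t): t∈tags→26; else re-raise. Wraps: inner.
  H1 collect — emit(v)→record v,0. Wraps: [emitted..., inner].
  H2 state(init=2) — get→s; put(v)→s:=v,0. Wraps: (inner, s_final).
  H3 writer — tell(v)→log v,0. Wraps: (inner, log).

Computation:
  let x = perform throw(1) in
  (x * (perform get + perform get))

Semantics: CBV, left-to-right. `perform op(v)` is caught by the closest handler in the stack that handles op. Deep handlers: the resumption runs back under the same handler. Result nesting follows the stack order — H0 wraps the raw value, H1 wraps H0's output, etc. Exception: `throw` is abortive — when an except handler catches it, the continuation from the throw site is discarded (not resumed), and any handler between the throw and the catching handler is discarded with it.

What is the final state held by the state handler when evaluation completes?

Step-by-step:
throw(1) @ H0 caught ⇒ 26
H1 returns [26]
H2 returns ([26], 2)
H3 returns (([26], 2), ())
= (([26], 2), ())

Answer: 2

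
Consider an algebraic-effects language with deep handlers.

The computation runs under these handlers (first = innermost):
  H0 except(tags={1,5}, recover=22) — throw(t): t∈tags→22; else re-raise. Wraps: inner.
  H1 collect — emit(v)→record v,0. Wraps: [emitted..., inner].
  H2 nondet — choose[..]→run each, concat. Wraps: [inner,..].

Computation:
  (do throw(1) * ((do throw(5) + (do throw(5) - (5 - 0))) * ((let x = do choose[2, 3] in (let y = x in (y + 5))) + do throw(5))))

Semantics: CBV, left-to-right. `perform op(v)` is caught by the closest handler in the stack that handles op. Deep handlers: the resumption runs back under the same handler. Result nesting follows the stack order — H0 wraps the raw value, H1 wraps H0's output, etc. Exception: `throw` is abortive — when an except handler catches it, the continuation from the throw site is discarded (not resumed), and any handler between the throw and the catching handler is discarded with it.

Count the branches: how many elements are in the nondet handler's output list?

Answer: 1

Working:
throw(1) @ H0 caught ⇒ 22
H1 returns [22]
H2 returns [[22]]
= [[22]]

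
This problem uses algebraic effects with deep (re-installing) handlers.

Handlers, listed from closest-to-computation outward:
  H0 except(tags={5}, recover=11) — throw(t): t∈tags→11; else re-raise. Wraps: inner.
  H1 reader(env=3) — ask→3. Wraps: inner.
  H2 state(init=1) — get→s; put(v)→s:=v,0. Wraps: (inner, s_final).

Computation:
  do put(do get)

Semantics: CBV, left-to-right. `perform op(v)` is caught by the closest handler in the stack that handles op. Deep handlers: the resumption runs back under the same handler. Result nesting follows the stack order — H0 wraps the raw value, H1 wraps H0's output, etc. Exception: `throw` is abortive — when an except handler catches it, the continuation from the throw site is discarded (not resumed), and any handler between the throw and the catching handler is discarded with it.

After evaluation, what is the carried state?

Answer: 1

Step-by-step:
get @ H2 ⇒ 1
put(1) @ H2 ⇒ s:=1
H0 returns 0
H1 returns 0
H2 returns (0, 1)
= (0, 1)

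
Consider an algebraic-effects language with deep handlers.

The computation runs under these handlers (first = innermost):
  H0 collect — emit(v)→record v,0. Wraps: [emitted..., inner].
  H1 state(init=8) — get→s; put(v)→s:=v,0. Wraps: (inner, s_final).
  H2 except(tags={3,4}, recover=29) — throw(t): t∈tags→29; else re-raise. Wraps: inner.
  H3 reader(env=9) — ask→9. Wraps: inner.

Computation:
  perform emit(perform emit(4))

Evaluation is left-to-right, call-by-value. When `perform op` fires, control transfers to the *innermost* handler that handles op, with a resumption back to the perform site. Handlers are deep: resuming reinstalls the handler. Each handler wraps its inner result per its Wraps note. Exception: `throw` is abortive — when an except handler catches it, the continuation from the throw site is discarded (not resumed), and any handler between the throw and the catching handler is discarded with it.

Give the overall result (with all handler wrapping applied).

Answer: ([4, 0, 0], 8)

Working:
emit(4) @ H0 ⇒ out+=4
emit(0) @ H0 ⇒ out+=0
H0 returns [4, 0, 0]
H1 returns ([4, 0, 0], 8)
H2 returns ([4, 0, 0], 8)
H3 returns ([4, 0, 0], 8)
= ([4, 0, 0], 8)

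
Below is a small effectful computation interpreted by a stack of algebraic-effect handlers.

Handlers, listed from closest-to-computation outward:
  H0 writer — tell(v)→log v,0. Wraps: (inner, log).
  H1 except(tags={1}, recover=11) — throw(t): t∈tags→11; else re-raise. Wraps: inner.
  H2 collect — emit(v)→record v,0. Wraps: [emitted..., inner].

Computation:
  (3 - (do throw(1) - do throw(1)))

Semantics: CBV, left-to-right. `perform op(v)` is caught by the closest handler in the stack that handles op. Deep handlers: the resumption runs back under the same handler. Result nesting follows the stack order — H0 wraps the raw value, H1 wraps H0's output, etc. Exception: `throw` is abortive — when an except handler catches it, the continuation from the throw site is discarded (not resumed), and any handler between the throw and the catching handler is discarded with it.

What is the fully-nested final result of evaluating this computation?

Evaluation trace:
throw(1) @ H1 caught ⇒ 11
H2 returns [11]
= [11]

Answer: [11]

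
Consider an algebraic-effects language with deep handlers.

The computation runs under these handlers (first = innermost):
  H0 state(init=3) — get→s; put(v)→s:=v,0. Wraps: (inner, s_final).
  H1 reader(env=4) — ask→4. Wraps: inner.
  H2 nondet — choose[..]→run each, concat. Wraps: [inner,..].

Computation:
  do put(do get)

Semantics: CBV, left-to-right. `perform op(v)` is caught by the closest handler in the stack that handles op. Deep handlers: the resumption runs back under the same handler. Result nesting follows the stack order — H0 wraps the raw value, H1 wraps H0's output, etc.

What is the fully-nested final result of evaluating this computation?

Evaluation trace:
get @ H0 ⇒ 3
put(3) @ H0 ⇒ s:=3
H0 returns (0, 3)
H1 returns (0, 3)
H2 returns [(0, 3)]
= [(0, 3)]

Answer: [(0, 3)]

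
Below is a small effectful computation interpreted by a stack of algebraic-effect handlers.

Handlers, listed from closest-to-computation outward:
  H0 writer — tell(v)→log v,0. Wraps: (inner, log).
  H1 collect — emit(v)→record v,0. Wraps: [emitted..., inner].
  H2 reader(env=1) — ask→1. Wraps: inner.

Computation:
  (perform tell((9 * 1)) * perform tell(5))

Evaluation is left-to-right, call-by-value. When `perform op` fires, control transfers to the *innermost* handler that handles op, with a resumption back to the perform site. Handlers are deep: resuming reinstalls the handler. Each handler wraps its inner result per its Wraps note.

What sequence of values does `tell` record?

Working:
tell(9) @ H0 ⇒ log+=9
tell(5) @ H0 ⇒ log+=5
H0 returns (0, (9, 5))
H1 returns [(0, (9, 5))]
H2 returns [(0, (9, 5))]
= [(0, (9, 5))]

Answer: (9, 5)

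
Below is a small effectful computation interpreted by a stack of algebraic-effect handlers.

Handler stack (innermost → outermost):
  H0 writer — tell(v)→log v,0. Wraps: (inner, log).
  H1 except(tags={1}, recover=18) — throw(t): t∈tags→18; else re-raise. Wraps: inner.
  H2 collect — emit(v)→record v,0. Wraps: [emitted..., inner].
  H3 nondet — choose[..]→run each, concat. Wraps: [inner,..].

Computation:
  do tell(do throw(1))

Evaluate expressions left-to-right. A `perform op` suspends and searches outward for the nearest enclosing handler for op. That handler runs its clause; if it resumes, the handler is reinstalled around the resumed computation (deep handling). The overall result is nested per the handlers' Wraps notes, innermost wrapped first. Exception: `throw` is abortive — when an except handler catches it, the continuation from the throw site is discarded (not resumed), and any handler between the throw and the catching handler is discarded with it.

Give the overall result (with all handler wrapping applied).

Answer: [[18]]

Working:
throw(1) @ H1 caught ⇒ 18
H2 returns [18]
H3 returns [[18]]
= [[18]]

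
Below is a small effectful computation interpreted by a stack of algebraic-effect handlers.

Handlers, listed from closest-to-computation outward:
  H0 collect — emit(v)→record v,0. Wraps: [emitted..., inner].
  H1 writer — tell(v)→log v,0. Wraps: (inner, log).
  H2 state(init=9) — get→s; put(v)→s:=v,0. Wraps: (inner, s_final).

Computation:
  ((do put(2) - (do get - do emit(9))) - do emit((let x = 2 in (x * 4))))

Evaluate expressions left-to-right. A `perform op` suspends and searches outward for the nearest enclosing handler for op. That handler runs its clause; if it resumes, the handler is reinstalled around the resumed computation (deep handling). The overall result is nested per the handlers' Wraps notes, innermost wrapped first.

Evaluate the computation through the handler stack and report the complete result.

Answer: (([9, 8, -2], ()), 2)

Evaluation trace:
put(2) @ H2 ⇒ s:=2
get @ H2 ⇒ 2
emit(9) @ H0 ⇒ out+=9
emit(8) @ H0 ⇒ out+=8
H0 returns [9, 8, -2]
H1 returns ([9, 8, -2], ())
H2 returns (([9, 8, -2], ()), 2)
= (([9, 8, -2], ()), 2)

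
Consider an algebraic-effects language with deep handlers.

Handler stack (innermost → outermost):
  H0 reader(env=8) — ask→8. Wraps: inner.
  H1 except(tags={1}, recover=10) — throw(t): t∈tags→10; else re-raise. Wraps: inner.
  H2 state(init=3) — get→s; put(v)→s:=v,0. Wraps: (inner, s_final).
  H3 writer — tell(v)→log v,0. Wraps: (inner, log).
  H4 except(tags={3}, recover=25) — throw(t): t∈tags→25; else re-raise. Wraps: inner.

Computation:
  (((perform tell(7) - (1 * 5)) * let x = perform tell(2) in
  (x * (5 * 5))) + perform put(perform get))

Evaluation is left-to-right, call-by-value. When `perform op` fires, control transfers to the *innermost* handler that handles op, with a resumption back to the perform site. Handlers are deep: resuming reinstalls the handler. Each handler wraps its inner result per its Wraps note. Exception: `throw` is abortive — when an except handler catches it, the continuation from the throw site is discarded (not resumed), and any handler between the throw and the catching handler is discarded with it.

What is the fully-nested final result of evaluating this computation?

Answer: ((0, 3), (7, 2))

Evaluation trace:
tell(7) @ H3 ⇒ log+=7
tell(2) @ H3 ⇒ log+=2
get @ H2 ⇒ 3
put(3) @ H2 ⇒ s:=3
H0 returns 0
H1 returns 0
H2 returns (0, 3)
H3 returns ((0, 3), (7, 2))
H4 returns ((0, 3), (7, 2))
= ((0, 3), (7, 2))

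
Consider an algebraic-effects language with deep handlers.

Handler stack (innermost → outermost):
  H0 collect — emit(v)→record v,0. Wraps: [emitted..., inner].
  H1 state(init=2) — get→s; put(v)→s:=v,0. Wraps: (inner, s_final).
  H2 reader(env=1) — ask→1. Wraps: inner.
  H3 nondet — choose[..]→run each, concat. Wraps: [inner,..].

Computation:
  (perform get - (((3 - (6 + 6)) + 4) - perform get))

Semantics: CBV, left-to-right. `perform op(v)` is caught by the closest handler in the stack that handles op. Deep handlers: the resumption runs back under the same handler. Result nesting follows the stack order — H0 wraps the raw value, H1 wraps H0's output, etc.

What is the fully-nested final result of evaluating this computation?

Step-by-step:
get @ H1 ⇒ 2
get @ H1 ⇒ 2
H0 returns [9]
H1 returns ([9], 2)
H2 returns ([9], 2)
H3 returns [([9], 2)]
= [([9], 2)]

Answer: [([9], 2)]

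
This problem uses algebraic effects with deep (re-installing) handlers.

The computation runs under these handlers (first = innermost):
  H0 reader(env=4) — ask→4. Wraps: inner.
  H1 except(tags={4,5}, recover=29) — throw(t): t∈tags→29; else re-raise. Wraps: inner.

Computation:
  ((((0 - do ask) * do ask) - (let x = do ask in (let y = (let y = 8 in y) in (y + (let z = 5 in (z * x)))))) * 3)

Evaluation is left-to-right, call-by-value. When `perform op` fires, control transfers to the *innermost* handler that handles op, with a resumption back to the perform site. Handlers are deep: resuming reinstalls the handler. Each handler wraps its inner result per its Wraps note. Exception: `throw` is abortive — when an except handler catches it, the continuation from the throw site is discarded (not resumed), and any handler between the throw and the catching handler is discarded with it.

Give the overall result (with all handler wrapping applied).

Answer: -132

Evaluation trace:
ask @ H0 ⇒ 4
ask @ H0 ⇒ 4
ask @ H0 ⇒ 4
H0 returns -132
H1 returns -132
= -132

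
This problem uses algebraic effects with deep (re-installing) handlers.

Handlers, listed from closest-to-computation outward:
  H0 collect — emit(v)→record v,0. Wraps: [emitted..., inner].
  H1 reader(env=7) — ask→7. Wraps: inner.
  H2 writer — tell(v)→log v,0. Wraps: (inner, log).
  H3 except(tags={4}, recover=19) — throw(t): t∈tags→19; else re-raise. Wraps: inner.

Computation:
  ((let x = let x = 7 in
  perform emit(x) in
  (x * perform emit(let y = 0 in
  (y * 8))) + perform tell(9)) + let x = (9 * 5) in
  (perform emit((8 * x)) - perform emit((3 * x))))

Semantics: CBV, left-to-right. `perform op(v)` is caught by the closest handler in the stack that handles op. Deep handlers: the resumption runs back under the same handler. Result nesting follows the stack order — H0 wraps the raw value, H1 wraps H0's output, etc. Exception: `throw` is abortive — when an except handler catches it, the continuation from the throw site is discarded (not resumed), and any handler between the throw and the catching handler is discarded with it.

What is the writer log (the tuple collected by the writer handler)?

Answer: (9)

Evaluation trace:
emit(7) @ H0 ⇒ out+=7
emit(0) @ H0 ⇒ out+=0
tell(9) @ H2 ⇒ log+=9
emit(360) @ H0 ⇒ out+=360
emit(135) @ H0 ⇒ out+=135
H0 returns [7, 0, 360, 135, 0]
H1 returns [7, 0, 360, 135, 0]
H2 returns ([7, 0, 360, 135, 0], (9))
H3 returns ([7, 0, 360, 135, 0], (9))
= ([7, 0, 360, 135, 0], (9))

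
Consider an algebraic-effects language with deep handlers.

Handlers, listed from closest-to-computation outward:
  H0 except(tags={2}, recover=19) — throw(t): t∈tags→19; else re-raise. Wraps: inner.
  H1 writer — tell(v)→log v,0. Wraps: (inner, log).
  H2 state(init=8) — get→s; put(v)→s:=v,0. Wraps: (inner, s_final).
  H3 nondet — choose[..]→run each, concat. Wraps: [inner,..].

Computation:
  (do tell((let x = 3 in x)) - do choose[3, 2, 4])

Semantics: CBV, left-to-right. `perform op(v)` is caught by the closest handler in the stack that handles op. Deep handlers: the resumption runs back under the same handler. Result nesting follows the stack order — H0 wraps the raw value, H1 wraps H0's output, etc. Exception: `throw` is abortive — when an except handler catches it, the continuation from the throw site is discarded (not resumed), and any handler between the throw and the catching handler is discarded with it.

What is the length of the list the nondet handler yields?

Answer: 3

Working:
tell(3) @ H1 ⇒ log+=3
choose[3, 2, 4] @ H3
  branch[0] choose=3:
    H0 returns -3
    H1 returns (-3, (3))
    H2 returns ((-3, (3)), 8)
    H3 returns [((-3, (3)), 8)]
  branch[1] choose=2:
    H0 returns -2
    H1 returns (-2, (3))
    H2 returns ((-2, (3)), 8)
    H3 returns [((-2, (3)), 8)]
  branch[2] choose=4:
    H0 returns -4
    H1 returns (-4, (3))
    H2 returns ((-4, (3)), 8)
    H3 returns [((-4, (3)), 8)]
= [((-3, (3)), 8), ((-2, (3)), 8), ((-4, (3)), 8)]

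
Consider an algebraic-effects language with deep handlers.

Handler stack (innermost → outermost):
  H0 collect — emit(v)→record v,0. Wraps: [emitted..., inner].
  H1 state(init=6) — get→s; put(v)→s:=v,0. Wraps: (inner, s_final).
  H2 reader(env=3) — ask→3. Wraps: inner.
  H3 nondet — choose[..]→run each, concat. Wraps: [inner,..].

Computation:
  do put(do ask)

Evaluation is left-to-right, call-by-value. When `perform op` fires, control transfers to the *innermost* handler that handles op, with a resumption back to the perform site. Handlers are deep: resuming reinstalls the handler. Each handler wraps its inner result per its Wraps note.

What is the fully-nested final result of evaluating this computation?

Answer: [([0], 3)]

Working:
ask @ H2 ⇒ 3
put(3) @ H1 ⇒ s:=3
H0 returns [0]
H1 returns ([0], 3)
H2 returns ([0], 3)
H3 returns [([0], 3)]
= [([0], 3)]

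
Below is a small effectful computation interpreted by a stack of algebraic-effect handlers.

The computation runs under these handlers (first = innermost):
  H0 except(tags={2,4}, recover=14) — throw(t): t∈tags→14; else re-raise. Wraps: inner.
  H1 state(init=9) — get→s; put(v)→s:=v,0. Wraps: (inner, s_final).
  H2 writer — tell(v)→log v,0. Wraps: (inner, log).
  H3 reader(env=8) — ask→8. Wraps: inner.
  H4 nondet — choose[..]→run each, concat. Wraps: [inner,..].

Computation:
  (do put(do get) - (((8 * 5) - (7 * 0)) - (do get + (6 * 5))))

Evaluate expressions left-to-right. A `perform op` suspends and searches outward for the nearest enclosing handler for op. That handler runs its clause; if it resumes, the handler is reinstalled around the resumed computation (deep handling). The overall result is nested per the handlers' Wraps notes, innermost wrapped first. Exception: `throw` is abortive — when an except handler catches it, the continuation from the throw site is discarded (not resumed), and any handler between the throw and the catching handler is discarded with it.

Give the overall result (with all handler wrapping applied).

Working:
get @ H1 ⇒ 9
put(9) @ H1 ⇒ s:=9
get @ H1 ⇒ 9
H0 returns -1
H1 returns (-1, 9)
H2 returns ((-1, 9), ())
H3 returns ((-1, 9), ())
H4 returns [((-1, 9), ())]
= [((-1, 9), ())]

Answer: [((-1, 9), ())]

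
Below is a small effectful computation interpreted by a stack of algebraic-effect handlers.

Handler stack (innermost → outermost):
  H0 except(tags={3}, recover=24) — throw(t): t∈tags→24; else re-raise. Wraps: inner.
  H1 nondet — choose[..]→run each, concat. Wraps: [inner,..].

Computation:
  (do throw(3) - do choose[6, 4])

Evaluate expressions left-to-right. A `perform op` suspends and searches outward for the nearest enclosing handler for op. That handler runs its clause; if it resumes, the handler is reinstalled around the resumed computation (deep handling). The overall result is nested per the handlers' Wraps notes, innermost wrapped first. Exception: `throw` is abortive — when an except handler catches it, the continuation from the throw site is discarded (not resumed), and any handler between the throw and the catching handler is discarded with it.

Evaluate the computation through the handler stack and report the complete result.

Answer: [24]

Step-by-step:
throw(3) @ H0 caught ⇒ 24
H1 returns [24]
= [24]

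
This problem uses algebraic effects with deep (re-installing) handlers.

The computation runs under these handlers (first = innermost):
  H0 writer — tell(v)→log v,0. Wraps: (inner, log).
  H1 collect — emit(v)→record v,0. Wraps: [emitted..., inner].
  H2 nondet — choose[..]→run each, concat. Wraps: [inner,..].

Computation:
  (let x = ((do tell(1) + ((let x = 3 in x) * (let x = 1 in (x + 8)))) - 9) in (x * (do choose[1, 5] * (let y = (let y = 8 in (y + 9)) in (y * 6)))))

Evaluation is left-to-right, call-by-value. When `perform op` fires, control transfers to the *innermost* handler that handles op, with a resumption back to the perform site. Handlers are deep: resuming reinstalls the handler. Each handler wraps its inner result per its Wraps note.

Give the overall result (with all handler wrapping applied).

Step-by-step:
tell(1) @ H0 ⇒ log+=1
choose[1, 5] @ H2
  branch[0] choose=1:
    H0 returns (1836, (1))
    H1 returns [(1836, (1))]
    H2 returns [[(1836, (1))]]
  branch[1] choose=5:
    H0 returns (9180, (1))
    H1 returns [(9180, (1))]
    H2 returns [[(9180, (1))]]
= [[(1836, (1))], [(9180, (1))]]

Answer: [[(1836, (1))], [(9180, (1))]]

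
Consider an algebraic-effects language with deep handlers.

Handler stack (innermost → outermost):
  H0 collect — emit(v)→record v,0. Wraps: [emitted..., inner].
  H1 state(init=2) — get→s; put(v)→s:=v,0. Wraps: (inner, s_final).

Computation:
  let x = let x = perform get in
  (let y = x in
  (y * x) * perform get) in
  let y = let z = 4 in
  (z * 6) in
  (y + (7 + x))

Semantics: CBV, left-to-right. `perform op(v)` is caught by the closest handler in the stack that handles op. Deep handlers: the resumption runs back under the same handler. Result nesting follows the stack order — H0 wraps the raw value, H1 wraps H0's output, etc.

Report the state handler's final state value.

Evaluation trace:
get @ H1 ⇒ 2
get @ H1 ⇒ 2
H0 returns [39]
H1 returns ([39], 2)
= ([39], 2)

Answer: 2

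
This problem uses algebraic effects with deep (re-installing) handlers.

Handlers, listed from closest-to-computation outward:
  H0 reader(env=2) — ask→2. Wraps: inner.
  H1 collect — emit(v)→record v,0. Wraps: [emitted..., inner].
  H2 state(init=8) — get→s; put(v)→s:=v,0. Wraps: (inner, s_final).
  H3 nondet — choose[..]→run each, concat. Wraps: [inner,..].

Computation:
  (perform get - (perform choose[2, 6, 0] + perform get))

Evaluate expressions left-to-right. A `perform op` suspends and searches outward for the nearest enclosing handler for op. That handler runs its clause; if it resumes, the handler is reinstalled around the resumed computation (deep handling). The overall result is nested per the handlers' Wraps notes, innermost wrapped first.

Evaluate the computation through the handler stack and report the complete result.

Step-by-step:
get @ H2 ⇒ 8
choose[2, 6, 0] @ H3
  branch[0] choose=2:
    get @ H2 ⇒ 8
    H0 returns -2
    H1 returns [-2]
    H2 returns ([-2], 8)
    H3 returns [([-2], 8)]
  branch[1] choose=6:
    get @ H2 ⇒ 8
    H0 returns -6
    H1 returns [-6]
    H2 returns ([-6], 8)
    H3 returns [([-6], 8)]
  branch[2] choose=0:
    get @ H2 ⇒ 8
    H0 returns 0
    H1 returns [0]
    H2 returns ([0], 8)
    H3 returns [([0], 8)]
= [([-2], 8), ([-6], 8), ([0], 8)]

Answer: [([-2], 8), ([-6], 8), ([0], 8)]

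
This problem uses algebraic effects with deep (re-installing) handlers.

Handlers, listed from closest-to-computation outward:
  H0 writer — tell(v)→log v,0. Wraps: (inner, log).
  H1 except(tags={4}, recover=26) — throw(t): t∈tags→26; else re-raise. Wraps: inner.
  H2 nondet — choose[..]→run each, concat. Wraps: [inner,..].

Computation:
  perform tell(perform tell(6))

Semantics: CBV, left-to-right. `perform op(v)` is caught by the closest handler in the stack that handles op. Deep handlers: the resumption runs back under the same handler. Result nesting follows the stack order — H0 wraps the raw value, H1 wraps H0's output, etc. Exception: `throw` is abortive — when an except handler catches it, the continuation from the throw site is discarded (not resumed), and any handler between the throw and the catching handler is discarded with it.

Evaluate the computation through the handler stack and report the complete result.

Answer: [(0, (6, 0))]

Evaluation trace:
tell(6) @ H0 ⇒ log+=6
tell(0) @ H0 ⇒ log+=0
H0 returns (0, (6, 0))
H1 returns (0, (6, 0))
H2 returns [(0, (6, 0))]
= [(0, (6, 0))]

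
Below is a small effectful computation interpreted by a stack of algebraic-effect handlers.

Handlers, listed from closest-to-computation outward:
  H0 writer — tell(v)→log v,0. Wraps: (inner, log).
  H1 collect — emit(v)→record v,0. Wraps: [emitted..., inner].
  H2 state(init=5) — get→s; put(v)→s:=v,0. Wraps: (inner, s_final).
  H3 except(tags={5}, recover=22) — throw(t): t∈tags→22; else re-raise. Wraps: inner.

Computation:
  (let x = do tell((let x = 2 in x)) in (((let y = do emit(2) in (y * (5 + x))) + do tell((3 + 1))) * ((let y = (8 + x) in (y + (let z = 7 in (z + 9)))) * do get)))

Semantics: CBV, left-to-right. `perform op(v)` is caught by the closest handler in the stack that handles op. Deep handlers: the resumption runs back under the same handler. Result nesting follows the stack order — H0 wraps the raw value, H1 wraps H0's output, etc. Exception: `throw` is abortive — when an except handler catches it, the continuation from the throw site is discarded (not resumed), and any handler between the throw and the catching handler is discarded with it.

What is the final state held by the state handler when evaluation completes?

Evaluation trace:
tell(2) @ H0 ⇒ log+=2
emit(2) @ H1 ⇒ out+=2
tell(4) @ H0 ⇒ log+=4
get @ H2 ⇒ 5
H0 returns (0, (2, 4))
H1 returns [2, (0, (2, 4))]
H2 returns ([2, (0, (2, 4))], 5)
H3 returns ([2, (0, (2, 4))], 5)
= ([2, (0, (2, 4))], 5)

Answer: 5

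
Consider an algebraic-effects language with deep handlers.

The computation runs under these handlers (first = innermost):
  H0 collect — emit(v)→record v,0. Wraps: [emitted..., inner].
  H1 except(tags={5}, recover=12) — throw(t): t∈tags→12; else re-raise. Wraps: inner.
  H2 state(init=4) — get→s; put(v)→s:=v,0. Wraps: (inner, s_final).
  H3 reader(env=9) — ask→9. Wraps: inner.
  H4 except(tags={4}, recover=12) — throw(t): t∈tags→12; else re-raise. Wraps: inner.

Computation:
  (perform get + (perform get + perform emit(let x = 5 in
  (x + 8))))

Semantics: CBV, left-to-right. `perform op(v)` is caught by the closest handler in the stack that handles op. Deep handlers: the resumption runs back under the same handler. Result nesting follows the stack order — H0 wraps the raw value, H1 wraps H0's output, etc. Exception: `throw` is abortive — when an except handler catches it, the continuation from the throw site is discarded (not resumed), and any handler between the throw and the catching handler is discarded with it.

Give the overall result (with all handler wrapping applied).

Working:
get @ H2 ⇒ 4
get @ H2 ⇒ 4
emit(13) @ H0 ⇒ out+=13
H0 returns [13, 8]
H1 returns [13, 8]
H2 returns ([13, 8], 4)
H3 returns ([13, 8], 4)
H4 returns ([13, 8], 4)
= ([13, 8], 4)

Answer: ([13, 8], 4)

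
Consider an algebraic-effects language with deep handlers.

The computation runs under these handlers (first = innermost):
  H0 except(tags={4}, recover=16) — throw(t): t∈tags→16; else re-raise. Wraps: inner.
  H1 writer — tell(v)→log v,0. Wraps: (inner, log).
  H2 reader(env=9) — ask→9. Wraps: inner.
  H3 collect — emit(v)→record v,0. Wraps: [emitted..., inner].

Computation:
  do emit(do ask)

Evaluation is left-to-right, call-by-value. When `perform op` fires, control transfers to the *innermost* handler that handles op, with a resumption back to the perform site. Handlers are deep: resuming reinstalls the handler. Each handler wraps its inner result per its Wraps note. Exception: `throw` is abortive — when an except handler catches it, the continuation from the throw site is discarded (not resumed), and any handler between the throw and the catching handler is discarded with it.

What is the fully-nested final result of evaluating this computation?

Answer: [9, (0, ())]

Working:
ask @ H2 ⇒ 9
emit(9) @ H3 ⇒ out+=9
H0 returns 0
H1 returns (0, ())
H2 returns (0, ())
H3 returns [9, (0, ())]
= [9, (0, ())]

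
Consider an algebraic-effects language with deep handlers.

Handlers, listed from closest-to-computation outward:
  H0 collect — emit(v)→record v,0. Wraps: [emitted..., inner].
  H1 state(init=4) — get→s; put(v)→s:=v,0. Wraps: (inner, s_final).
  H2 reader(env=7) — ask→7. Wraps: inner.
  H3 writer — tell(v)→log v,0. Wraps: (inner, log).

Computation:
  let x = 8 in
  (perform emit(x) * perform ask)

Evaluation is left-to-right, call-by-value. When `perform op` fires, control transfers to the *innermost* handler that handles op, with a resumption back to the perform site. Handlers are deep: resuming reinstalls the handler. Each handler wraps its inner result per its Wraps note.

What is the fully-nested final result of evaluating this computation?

Working:
emit(8) @ H0 ⇒ out+=8
ask @ H2 ⇒ 7
H0 returns [8, 0]
H1 returns ([8, 0], 4)
H2 returns ([8, 0], 4)
H3 returns (([8, 0], 4), ())
= (([8, 0], 4), ())

Answer: (([8, 0], 4), ())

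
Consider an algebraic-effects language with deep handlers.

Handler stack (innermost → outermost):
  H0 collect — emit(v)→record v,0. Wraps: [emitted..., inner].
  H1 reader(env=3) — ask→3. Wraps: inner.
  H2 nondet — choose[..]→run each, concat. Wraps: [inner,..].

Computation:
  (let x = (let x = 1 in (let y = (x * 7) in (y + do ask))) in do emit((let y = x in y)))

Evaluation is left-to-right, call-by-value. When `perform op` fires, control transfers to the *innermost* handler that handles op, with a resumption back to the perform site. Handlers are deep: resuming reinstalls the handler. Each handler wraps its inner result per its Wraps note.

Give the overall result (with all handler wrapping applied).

Answer: [[10, 0]]

Step-by-step:
ask @ H1 ⇒ 3
emit(10) @ H0 ⇒ out+=10
H0 returns [10, 0]
H1 returns [10, 0]
H2 returns [[10, 0]]
= [[10, 0]]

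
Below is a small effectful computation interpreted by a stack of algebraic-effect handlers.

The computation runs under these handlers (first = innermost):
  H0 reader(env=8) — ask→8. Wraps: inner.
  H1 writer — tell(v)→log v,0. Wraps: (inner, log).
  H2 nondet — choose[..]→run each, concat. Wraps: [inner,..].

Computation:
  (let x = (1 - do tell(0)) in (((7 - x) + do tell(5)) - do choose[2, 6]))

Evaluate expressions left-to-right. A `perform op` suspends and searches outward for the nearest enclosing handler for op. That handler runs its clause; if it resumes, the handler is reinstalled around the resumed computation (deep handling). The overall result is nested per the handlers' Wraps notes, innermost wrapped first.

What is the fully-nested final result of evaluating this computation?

Evaluation trace:
tell(0) @ H1 ⇒ log+=0
tell(5) @ H1 ⇒ log+=5
choose[2, 6] @ H2
  branch[0] choose=2:
    H0 returns 4
    H1 returns (4, (0, 5))
    H2 returns [(4, (0, 5))]
  branch[1] choose=6:
    H0 returns 0
    H1 returns (0, (0, 5))
    H2 returns [(0, (0, 5))]
= [(4, (0, 5)), (0, (0, 5))]

Answer: [(4, (0, 5)), (0, (0, 5))]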